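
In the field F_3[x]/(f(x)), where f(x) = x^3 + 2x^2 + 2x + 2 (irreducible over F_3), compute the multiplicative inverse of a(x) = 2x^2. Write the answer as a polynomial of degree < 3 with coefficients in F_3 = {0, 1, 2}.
a(x)^(-1) ≡ x^2 + x (mod f(x))

Since f is irreducible over F_3, F_3[x]/(f) is a field and a(x) ≠ 0 has an inverse. Apply the extended Euclidean algorithm to f(x) and a(x) in F_3[x]: f(x) = (2x + 1)·a(x) + (2x + 2);  a(x) = (x + 2)·(2x + 2) + (2). The last nonzero remainder is the constant 2 = gcd(f, a) in F_3. Back-substituting through the division chain expresses 2 = s(x)·a(x) + t(x)·f(x) with s(x) ≡ 2x^2 + 2x (mod f), so (2x^2 + 2x)·a(x) ≡ 2 (mod f). Multiplying by 2^(-1) ≡ 2 in F_3 gives a(x)^(-1) ≡ 2·(2x^2 + 2x) ≡ x^2 + x (mod f). Check: (2x^2)·(x^2 + x) = 2x^4 + 2x^3 ≡ 1 (mod x^3 + 2x^2 + 2x + 2).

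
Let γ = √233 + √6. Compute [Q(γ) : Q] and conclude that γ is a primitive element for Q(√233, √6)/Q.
[Q(γ) : Q] = 4 (equivalently, Q(γ) = Q(√233, √6))

Obviously Q(γ) ⊆ Q(√233, √6), and [Q(√233, √6):Q] = 4 (since 233, 6 are distinct squarefree integers > 1 with 1398 not a perfect square). To show equality we compute the minimal polynomial of γ. From γ = √233 + √6: γ^2 = 233 + 2√(1398) + 6 = 239 + 2√(1398), so γ^2 - 239 = 2√(1398); squaring, (γ^2 - 239)^2 = 4·1398, i.e. γ^4 - 478γ^2 + 57121 - 5592 = 0, i.e. γ^4 - 478γ^2 + 51529 = 0. So γ is a root of x^4 - 478x^2 + 51529. This polynomial is irreducible over Q: it has no rational root (each ±√233 ± √6 is irrational), and any factorization into two quadratics over Q would force √(1398) ∈ Q (pairing opposite roots) or √233, √6 ∈ Q (other pairings), all impossible. Hence [Q(γ):Q] = 4 = [Q(√233, √6):Q], so Q(γ) = Q(√233, √6).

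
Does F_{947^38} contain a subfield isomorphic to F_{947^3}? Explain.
No: F_{947^3} is not a subfield of F_{947^38}

F_{p^m} embeds in F_{p^n} iff m | n. Here 3 ∤ 38 (since 38 = 12·3 + 2 with remainder 2 ≠ 0), so F_{947^3} is not a subfield of F_{947^38}. Equivalently: if it were, the tower law would give 3 = [F_{947^3}:F_947] dividing [F_{947^38}:F_947] = 38, contradiction.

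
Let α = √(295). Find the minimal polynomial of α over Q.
m_α(x) = x^2 - 295

α satisfies α^2 - 295 = 0, so x^2 - 295 annihilates α. Since d = 295 is squarefree and ≠ 1, it is not a perfect square in Q, so x^2 - 295 has no rational root and is therefore irreducible over Q (a degree-2 polynomial over a field is irreducible iff it has no root). Hence m_α(x) = x^2 - 295.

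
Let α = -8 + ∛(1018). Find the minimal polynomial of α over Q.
m_α(x) = x^3 + 24x^2 + 192x - 506

Set β = α + 8 = ∛(1018), so β^3 = 1018. Then (α + 8)^3 - 1018 = 0, i.e. α is a root of g(x) = (x + 8)^3 - 1018 = x^3 + 24x^2 + 192x - 506. Since g(x) = h(x + 8) where h(x) = x^3 - 1018, and h is irreducible over Q (because 1018 is not a perfect cube, so h has no rational root, and a monic cubic with no rational root is irreducible), g is also irreducible (irreducibility is preserved under the substitution x → x + 8). Hence m_α(x) = x^3 + 24x^2 + 192x - 506.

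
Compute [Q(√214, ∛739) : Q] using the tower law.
[Q(√214, ∛739) : Q] = 6

Let L = Q(√214, ∛739). Since Q(√214) ⊂ L and [Q(√214):Q] = 2, the tower law gives 2 | [L:Q]. Likewise Q(∛739) ⊂ L with [Q(∛739):Q] = 3 (because 739 is not a perfect cube), so 3 | [L:Q]. As gcd(2,3) = 1, [L:Q] is divisible by 6. Conversely L is generated over Q by √214 and ∛739, so [L:Q] ≤ 2·3 = 6. Therefore [Q(√214, ∛739) : Q] = 6.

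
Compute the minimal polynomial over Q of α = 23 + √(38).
m_α(x) = x^2 - 46x + 491

From α - 23 = √(38), squaring gives (α - 23)^2 = 38, i.e. α^2 - 46α + 529 = 38, so α^2 - 46α + 491 = 0. The discriminant of x^2 - 46x + 491 is (-46)^2 - 4·(491) = 2116 - 1964 = 152, and 4·(38) is not a perfect square in Q since 38 is squarefree and ≠ 1. Hence x^2 - 46x + 491 is irreducible over Q and is the minimal polynomial of α.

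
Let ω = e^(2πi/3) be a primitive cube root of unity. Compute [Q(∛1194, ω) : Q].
[Q(∛1194, ω) : Q] = 6

[Q(∛1194):Q] = 3 (min poly x^3 - 1194, irreducible since 1194 is not a perfect cube). [Q(ω):Q] = 2 (min poly x^2 + x + 1). Since Q(∛1194) ⊂ R and ω ∉ R, we have ω ∉ Q(∛1194), so x^2 + x + 1 remains irreducible over Q(∛1194) and [Q(∛1194, ω) : Q(∛1194)] = 2. By the tower law, [Q(∛1194, ω) : Q] = 3 · 2 = 6. (In fact Q(∛1194, ω) is the splitting field of x^3 - 1194 over Q.)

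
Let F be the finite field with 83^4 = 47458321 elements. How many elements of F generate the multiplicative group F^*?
There are φ(47458320) = 9584640 primitive elements

F_q^* is cyclic of order q - 1 = 47458320. A cyclic group of order m has exactly φ(m) generators. Here m = 47458320 = 2^4 · 3 · 5 · 7 · 13 · 41 · 53, so the number of primitive elements is φ(47458320) = 9584640.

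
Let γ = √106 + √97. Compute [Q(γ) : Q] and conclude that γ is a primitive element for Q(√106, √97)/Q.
[Q(γ) : Q] = 4 (equivalently, Q(γ) = Q(√106, √97))

Obviously Q(γ) ⊆ Q(√106, √97), and [Q(√106, √97):Q] = 4 (since 106, 97 are distinct squarefree integers > 1 with 10282 not a perfect square). To show equality we compute the minimal polynomial of γ. From γ = √106 + √97: γ^2 = 106 + 2√(10282) + 97 = 203 + 2√(10282), so γ^2 - 203 = 2√(10282); squaring, (γ^2 - 203)^2 = 4·10282, i.e. γ^4 - 406γ^2 + 41209 - 41128 = 0, i.e. γ^4 - 406γ^2 + 81 = 0. So γ is a root of x^4 - 406x^2 + 81. This polynomial is irreducible over Q: it has no rational root (each ±√106 ± √97 is irrational), and any factorization into two quadratics over Q would force √(10282) ∈ Q (pairing opposite roots) or √106, √97 ∈ Q (other pairings), all impossible. Hence [Q(γ):Q] = 4 = [Q(√106, √97):Q], so Q(γ) = Q(√106, √97).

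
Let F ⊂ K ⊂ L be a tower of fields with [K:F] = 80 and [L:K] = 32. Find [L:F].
[L:F] = 2560

The tower law says that for any tower of field extensions F ⊂ K ⊂ L with finite degrees, [L:F] = [L:K] · [K:F]. Here this gives [L:F] = 32 · 80 = 2560.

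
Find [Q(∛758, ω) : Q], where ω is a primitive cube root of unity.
[Q(∛758, ω) : Q] = 6

[Q(∛758):Q] = 3 (min poly x^3 - 758, irreducible since 758 is not a perfect cube). [Q(ω):Q] = 2 (min poly x^2 + x + 1). Since Q(∛758) ⊂ R and ω ∉ R, we have ω ∉ Q(∛758), so x^2 + x + 1 remains irreducible over Q(∛758) and [Q(∛758, ω) : Q(∛758)] = 2. By the tower law, [Q(∛758, ω) : Q] = 3 · 2 = 6. (In fact Q(∛758, ω) is the splitting field of x^3 - 758 over Q.)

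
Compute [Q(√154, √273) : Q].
[Q(√154, √273) : Q] = 4

[Q(√154):Q] = 2 (min poly x^2 - 154, irreducible since 154 is squarefree > 1). For the top step, suppose √273 ∈ Q(√154), say √273 = c + d√154 with c, d ∈ Q. Squaring: 273 = c^2 + 154d^2 + 2cd√154. Since √154 ∉ Q this forces 2cd = 0. If d = 0 then √273 = c ∈ Q, contradicting 273 squarefree > 1. If c = 0 then 273 = 154d^2, so 154·273 = (154d)^2 is a perfect square in Q — but 154·273 = 42042 is not a perfect square (since 154 and 273 are distinct squarefree integers). Contradiction. Hence √273 ∉ Q(√154), so x^2 - 273 stays irreducible over Q(√154) and [Q(√154, √273) : Q(√154)] = 2. By the tower law, [Q(√154, √273) : Q] = 2 · 2 = 4.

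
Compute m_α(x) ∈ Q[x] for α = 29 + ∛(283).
m_α(x) = x^3 - 87x^2 + 2523x - 24672

Set β = α - 29 = ∛(283), so β^3 = 283. Then (α - 29)^3 - 283 = 0, i.e. α is a root of g(x) = (x - 29)^3 - 283 = x^3 - 87x^2 + 2523x - 24672. Since g(x) = h(x - 29) where h(x) = x^3 - 283, and h is irreducible over Q (because 283 is not a perfect cube, so h has no rational root, and a monic cubic with no rational root is irreducible), g is also irreducible (irreducibility is preserved under the substitution x → x - 29). Hence m_α(x) = x^3 - 87x^2 + 2523x - 24672.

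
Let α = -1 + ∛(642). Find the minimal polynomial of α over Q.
m_α(x) = x^3 + 3x^2 + 3x - 641

Set β = α + 1 = ∛(642), so β^3 = 642. Then (α + 1)^3 - 642 = 0, i.e. α is a root of g(x) = (x + 1)^3 - 642 = x^3 + 3x^2 + 3x - 641. Since g(x) = h(x + 1) where h(x) = x^3 - 642, and h is irreducible over Q (because 642 is not a perfect cube, so h has no rational root, and a monic cubic with no rational root is irreducible), g is also irreducible (irreducibility is preserved under the substitution x → x + 1). Hence m_α(x) = x^3 + 3x^2 + 3x - 641.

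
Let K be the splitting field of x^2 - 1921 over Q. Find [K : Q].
[K : Q] = 2

f(x) = x^2 - 1921 factors as (x - √1921)(x + √1921). The splitting field is K = Q(√1921). Since 1921 is squarefree and > 1, it is not a perfect square, so x^2 - 1921 is irreducible over Q and [Q(√1921) : Q] = 2. Hence [K : Q] = 2.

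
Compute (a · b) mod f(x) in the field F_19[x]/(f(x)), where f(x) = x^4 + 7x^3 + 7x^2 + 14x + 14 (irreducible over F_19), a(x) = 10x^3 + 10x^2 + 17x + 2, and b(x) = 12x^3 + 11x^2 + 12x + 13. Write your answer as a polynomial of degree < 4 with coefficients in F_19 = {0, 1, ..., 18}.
a · b ≡ 4x^2 + 4x + 4 (mod f(x))

Multiply in F_19[x]: a(x)·b(x) = (10x^3 + 10x^2 + 17x + 2)·(12x^3 + 11x^2 + 12x + 13) = 6x^6 + 2x^5 + 16x^4 + 5x^3 + 14x^2 + 17x + 7. This has degree ≥ 4, so divide by f(x) over F_19: 6x^6 + 2x^5 + 16x^4 + 5x^3 + 14x^2 + 17x + 7 = (6x^2 + 17x + 7)·(x^4 + 7x^3 + 7x^2 + 14x + 14) + (4x^2 + 4x + 4). Hence a·b ≡ 4x^2 + 4x + 4 (mod f). (F_19[x]/(f) is a field with 19^4 = 130321 elements since f is irreducible of degree 4.)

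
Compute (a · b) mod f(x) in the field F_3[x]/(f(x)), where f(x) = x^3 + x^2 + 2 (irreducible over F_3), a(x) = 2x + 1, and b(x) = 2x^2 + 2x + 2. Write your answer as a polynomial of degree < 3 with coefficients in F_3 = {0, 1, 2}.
a · b ≡ 2x^2 (mod f(x))

Multiply in F_3[x]: a(x)·b(x) = (2x + 1)·(2x^2 + 2x + 2) = x^3 + 2. This has degree ≥ 3, so divide by f(x) over F_3: x^3 + 2 = (1)·(x^3 + x^2 + 2) + (2x^2). Hence a·b ≡ 2x^2 (mod f). (F_3[x]/(f) is a field with 3^3 = 27 elements since f is irreducible of degree 3.)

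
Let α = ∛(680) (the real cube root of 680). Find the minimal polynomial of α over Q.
m_α(x) = x^3 - 680

α satisfies α^3 = 680, so x^3 - 680 annihilates α. By the rational root test, a rational root p/q (in lowest terms) of x^3 - 680 would satisfy p^3 = 680 q^3, forcing q = 1 and p^3 = 680; but 680 is not a perfect cube, contradiction. A monic cubic over Q with no rational root is irreducible (any nontrivial factorization would include a linear factor). Hence x^3 - 680 is the minimal polynomial of α, and in particular [Q(α):Q] = 3.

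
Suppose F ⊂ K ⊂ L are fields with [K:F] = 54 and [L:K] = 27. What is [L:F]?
[L:F] = 1458

The tower law says that for any tower of field extensions F ⊂ K ⊂ L with finite degrees, [L:F] = [L:K] · [K:F]. Here this gives [L:F] = 27 · 54 = 1458.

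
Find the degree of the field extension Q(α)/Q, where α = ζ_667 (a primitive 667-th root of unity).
[Q(α):Q] = 616

The minimal polynomial of ζ_667 over Q is the 667-th cyclotomic polynomial Φ_667(x), which is irreducible over Q and has degree φ(667) = 616. Hence [Q(α):Q] = φ(667) = 616.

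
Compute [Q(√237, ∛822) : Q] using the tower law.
[Q(√237, ∛822) : Q] = 6

Let L = Q(√237, ∛822). Since Q(√237) ⊂ L and [Q(√237):Q] = 2, the tower law gives 2 | [L:Q]. Likewise Q(∛822) ⊂ L with [Q(∛822):Q] = 3 (because 822 is not a perfect cube), so 3 | [L:Q]. As gcd(2,3) = 1, [L:Q] is divisible by 6. Conversely L is generated over Q by √237 and ∛822, so [L:Q] ≤ 2·3 = 6. Therefore [Q(√237, ∛822) : Q] = 6.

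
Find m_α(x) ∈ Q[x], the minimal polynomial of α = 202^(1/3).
m_α(x) = x^3 - 202

α satisfies α^3 = 202, so x^3 - 202 annihilates α. By the rational root test, a rational root p/q (in lowest terms) of x^3 - 202 would satisfy p^3 = 202 q^3, forcing q = 1 and p^3 = 202; but 202 is not a perfect cube, contradiction. A monic cubic over Q with no rational root is irreducible (any nontrivial factorization would include a linear factor). Hence x^3 - 202 is the minimal polynomial of α, and in particular [Q(α):Q] = 3.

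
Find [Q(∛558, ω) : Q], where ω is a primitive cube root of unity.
[Q(∛558, ω) : Q] = 6

[Q(∛558):Q] = 3 (min poly x^3 - 558, irreducible since 558 is not a perfect cube). [Q(ω):Q] = 2 (min poly x^2 + x + 1). Since Q(∛558) ⊂ R and ω ∉ R, we have ω ∉ Q(∛558), so x^2 + x + 1 remains irreducible over Q(∛558) and [Q(∛558, ω) : Q(∛558)] = 2. By the tower law, [Q(∛558, ω) : Q] = 3 · 2 = 6. (In fact Q(∛558, ω) is the splitting field of x^3 - 558 over Q.)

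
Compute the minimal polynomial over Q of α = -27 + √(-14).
m_α(x) = x^2 + 54x + 743

From α + 27 = √(-14), squaring gives (α + 27)^2 = -14, i.e. α^2 + 54α + 729 = -14, so α^2 + 54α + 743 = 0. The discriminant of x^2 + 54x + 743 is (54)^2 - 4·(743) = 2916 - 2972 = -56, and 4·(-14) is not a perfect square in Q since -14 is squarefree and ≠ 1. Hence x^2 + 54x + 743 is irreducible over Q and is the minimal polynomial of α.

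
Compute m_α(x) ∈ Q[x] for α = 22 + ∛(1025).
m_α(x) = x^3 - 66x^2 + 1452x - 11673

Set β = α - 22 = ∛(1025), so β^3 = 1025. Then (α - 22)^3 - 1025 = 0, i.e. α is a root of g(x) = (x - 22)^3 - 1025 = x^3 - 66x^2 + 1452x - 11673. Since g(x) = h(x - 22) where h(x) = x^3 - 1025, and h is irreducible over Q (because 1025 is not a perfect cube, so h has no rational root, and a monic cubic with no rational root is irreducible), g is also irreducible (irreducibility is preserved under the substitution x → x - 22). Hence m_α(x) = x^3 - 66x^2 + 1452x - 11673.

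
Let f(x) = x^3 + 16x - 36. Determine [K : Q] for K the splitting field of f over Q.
[K : Q] = 6

By the rational root test, any rational root of the monic integer polynomial f(x) = x^3 + 16x - 36 must be an integer dividing the constant term -36, i.e. one of ±{1, 2, 3, 4, 6, 9, 12, 18, 36}. Evaluating: f(1) = -19, f(-1) = -53, f(2) = 4, f(-2) = -76, f(3) = 39, f(-3) = -111, f(4) = 92, f(-4) = -164, f(6) = 276, f(-6) = -348, f(9) = 837, f(-9) = -909, f(12) = 1884, f(-12) = -1956, f(18) = 6084, f(-18) = -6156, f(36) = 47196, f(-36) = -47268; none is 0, so f has no rational root and is therefore irreducible over Q (a cubic with no linear factor over a field is irreducible). For an irreducible cubic, the Galois group is A_3 or S_3 according as the discriminant disc(f) = -4a^3 - 27b^2 = -4·(16)^3 - 27·(-36)^2 = -51376 is or is not a square in Q. Here disc(f) = -51376 is not a perfect square in Q, so the Galois group of f over Q is not contained in A_3 and must be all of S_3. The splitting field has degree |S_3| = 6 over Q, so [K : Q] = 6.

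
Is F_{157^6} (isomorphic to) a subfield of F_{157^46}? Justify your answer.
No: F_{157^6} is not a subfield of F_{157^46}

F_{p^m} embeds in F_{p^n} iff m | n. Here 6 ∤ 46 (since 46 = 7·6 + 4 with remainder 4 ≠ 0), so F_{157^6} is not a subfield of F_{157^46}. Equivalently: if it were, the tower law would give 6 = [F_{157^6}:F_157] dividing [F_{157^46}:F_157] = 46, contradiction.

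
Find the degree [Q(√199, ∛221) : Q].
[Q(√199, ∛221) : Q] = 6

Let L = Q(√199, ∛221). Since Q(√199) ⊂ L and [Q(√199):Q] = 2, the tower law gives 2 | [L:Q]. Likewise Q(∛221) ⊂ L with [Q(∛221):Q] = 3 (because 221 is not a perfect cube), so 3 | [L:Q]. As gcd(2,3) = 1, [L:Q] is divisible by 6. Conversely L is generated over Q by √199 and ∛221, so [L:Q] ≤ 2·3 = 6. Therefore [Q(√199, ∛221) : Q] = 6.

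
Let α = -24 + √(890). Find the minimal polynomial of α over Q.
m_α(x) = x^2 + 48x - 314

From α + 24 = √(890), squaring gives (α + 24)^2 = 890, i.e. α^2 + 48α + 576 = 890, so α^2 + 48α - 314 = 0. The discriminant of x^2 + 48x - 314 is (48)^2 - 4·(-314) = 2304 + 1256 = 3560, and 4·(890) is not a perfect square in Q since 890 is squarefree and ≠ 1. Hence x^2 + 48x - 314 is irreducible over Q and is the minimal polynomial of α.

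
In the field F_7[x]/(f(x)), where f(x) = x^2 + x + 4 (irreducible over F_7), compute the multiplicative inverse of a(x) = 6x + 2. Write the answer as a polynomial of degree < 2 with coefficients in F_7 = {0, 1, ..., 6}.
a(x)^(-1) ≡ 5x + 1 (mod f(x))

Since f is irreducible over F_7, F_7[x]/(f) is a field and a(x) ≠ 0 has an inverse. Apply the extended Euclidean algorithm to f(x) and a(x) in F_7[x]: f(x) = (6x + 4)·a(x) + (3). The last nonzero remainder is the constant 3 = gcd(f, a) in F_7. Back-substituting through the division chain expresses 3 = s(x)·a(x) + t(x)·f(x) with s(x) ≡ x + 3 (mod f), so (x + 3)·a(x) ≡ 3 (mod f). Multiplying by 3^(-1) ≡ 5 in F_7 gives a(x)^(-1) ≡ 5·(x + 3) ≡ 5x + 1 (mod f). Check: (6x + 2)·(5x + 1) = 2x^2 + 2x + 2 ≡ 1 (mod x^2 + x + 4).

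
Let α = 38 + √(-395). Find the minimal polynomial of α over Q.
m_α(x) = x^2 - 76x + 1839

From α - 38 = √(-395), squaring gives (α - 38)^2 = -395, i.e. α^2 - 76α + 1444 = -395, so α^2 - 76α + 1839 = 0. The discriminant of x^2 - 76x + 1839 is (-76)^2 - 4·(1839) = 5776 - 7356 = -1580, and 4·(-395) is not a perfect square in Q since -395 is squarefree and ≠ 1. Hence x^2 - 76x + 1839 is irreducible over Q and is the minimal polynomial of α.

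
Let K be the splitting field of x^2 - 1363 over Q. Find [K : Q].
[K : Q] = 2

f(x) = x^2 - 1363 factors as (x - √1363)(x + √1363). The splitting field is K = Q(√1363). Since 1363 is squarefree and > 1, it is not a perfect square, so x^2 - 1363 is irreducible over Q and [Q(√1363) : Q] = 2. Hence [K : Q] = 2.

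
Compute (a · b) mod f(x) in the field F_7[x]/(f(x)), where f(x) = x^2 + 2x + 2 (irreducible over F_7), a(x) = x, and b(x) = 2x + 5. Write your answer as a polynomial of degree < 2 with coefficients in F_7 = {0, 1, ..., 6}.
a · b ≡ x + 3 (mod f(x))

Multiply in F_7[x]: a(x)·b(x) = (x)·(2x + 5) = 2x^2 + 5x. This has degree ≥ 2, so divide by f(x) over F_7: 2x^2 + 5x = (2)·(x^2 + 2x + 2) + (x + 3). Hence a·b ≡ x + 3 (mod f). (F_7[x]/(f) is a field with 7^2 = 49 elements since f is irreducible of degree 2.)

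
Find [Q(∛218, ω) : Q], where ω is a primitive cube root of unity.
[Q(∛218, ω) : Q] = 6

[Q(∛218):Q] = 3 (min poly x^3 - 218, irreducible since 218 is not a perfect cube). [Q(ω):Q] = 2 (min poly x^2 + x + 1). Since Q(∛218) ⊂ R and ω ∉ R, we have ω ∉ Q(∛218), so x^2 + x + 1 remains irreducible over Q(∛218) and [Q(∛218, ω) : Q(∛218)] = 2. By the tower law, [Q(∛218, ω) : Q] = 3 · 2 = 6. (In fact Q(∛218, ω) is the splitting field of x^3 - 218 over Q.)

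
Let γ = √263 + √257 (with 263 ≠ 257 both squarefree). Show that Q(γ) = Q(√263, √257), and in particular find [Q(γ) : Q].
[Q(γ) : Q] = 4 (equivalently, Q(γ) = Q(√263, √257))

Obviously Q(γ) ⊆ Q(√263, √257), and [Q(√263, √257):Q] = 4 (since 263, 257 are distinct squarefree integers > 1 with 67591 not a perfect square). To show equality we compute the minimal polynomial of γ. From γ = √263 + √257: γ^2 = 263 + 2√(67591) + 257 = 520 + 2√(67591), so γ^2 - 520 = 2√(67591); squaring, (γ^2 - 520)^2 = 4·67591, i.e. γ^4 - 1040γ^2 + 270400 - 270364 = 0, i.e. γ^4 - 1040γ^2 + 36 = 0. So γ is a root of x^4 - 1040x^2 + 36. This polynomial is irreducible over Q: it has no rational root (each ±√263 ± √257 is irrational), and any factorization into two quadratics over Q would force √(67591) ∈ Q (pairing opposite roots) or √263, √257 ∈ Q (other pairings), all impossible. Hence [Q(γ):Q] = 4 = [Q(√263, √257):Q], so Q(γ) = Q(√263, √257).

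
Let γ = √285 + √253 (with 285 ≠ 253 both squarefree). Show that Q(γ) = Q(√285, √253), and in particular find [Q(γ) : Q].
[Q(γ) : Q] = 4 (equivalently, Q(γ) = Q(√285, √253))

Obviously Q(γ) ⊆ Q(√285, √253), and [Q(√285, √253):Q] = 4 (since 285, 253 are distinct squarefree integers > 1 with 72105 not a perfect square). To show equality we compute the minimal polynomial of γ. From γ = √285 + √253: γ^2 = 285 + 2√(72105) + 253 = 538 + 2√(72105), so γ^2 - 538 = 2√(72105); squaring, (γ^2 - 538)^2 = 4·72105, i.e. γ^4 - 1076γ^2 + 289444 - 288420 = 0, i.e. γ^4 - 1076γ^2 + 1024 = 0. So γ is a root of x^4 - 1076x^2 + 1024. This polynomial is irreducible over Q: it has no rational root (each ±√285 ± √253 is irrational), and any factorization into two quadratics over Q would force √(72105) ∈ Q (pairing opposite roots) or √285, √253 ∈ Q (other pairings), all impossible. Hence [Q(γ):Q] = 4 = [Q(√285, √253):Q], so Q(γ) = Q(√285, √253).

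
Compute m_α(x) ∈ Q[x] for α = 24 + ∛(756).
m_α(x) = x^3 - 72x^2 + 1728x - 14580

Set β = α - 24 = ∛(756), so β^3 = 756. Then (α - 24)^3 - 756 = 0, i.e. α is a root of g(x) = (x - 24)^3 - 756 = x^3 - 72x^2 + 1728x - 14580. Since g(x) = h(x - 24) where h(x) = x^3 - 756, and h is irreducible over Q (because 756 is not a perfect cube, so h has no rational root, and a monic cubic with no rational root is irreducible), g is also irreducible (irreducibility is preserved under the substitution x → x - 24). Hence m_α(x) = x^3 - 72x^2 + 1728x - 14580.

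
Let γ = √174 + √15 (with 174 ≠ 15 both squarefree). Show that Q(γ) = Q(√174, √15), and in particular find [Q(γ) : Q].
[Q(γ) : Q] = 4 (equivalently, Q(γ) = Q(√174, √15))

Obviously Q(γ) ⊆ Q(√174, √15), and [Q(√174, √15):Q] = 4 (since 174, 15 are distinct squarefree integers > 1 with 2610 not a perfect square). To show equality we compute the minimal polynomial of γ. From γ = √174 + √15: γ^2 = 174 + 2√(2610) + 15 = 189 + 2√(2610), so γ^2 - 189 = 2√(2610); squaring, (γ^2 - 189)^2 = 4·2610, i.e. γ^4 - 378γ^2 + 35721 - 10440 = 0, i.e. γ^4 - 378γ^2 + 25281 = 0. So γ is a root of x^4 - 378x^2 + 25281. This polynomial is irreducible over Q: it has no rational root (each ±√174 ± √15 is irrational), and any factorization into two quadratics over Q would force √(2610) ∈ Q (pairing opposite roots) or √174, √15 ∈ Q (other pairings), all impossible. Hence [Q(γ):Q] = 4 = [Q(√174, √15):Q], so Q(γ) = Q(√174, √15).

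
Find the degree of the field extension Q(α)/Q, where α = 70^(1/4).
[Q(α):Q] = 4

α is a root of x^4 - 70. By Eisenstein's criterion at the prime p = 2 (which divides the constant term 70 but p^2 = 4 does not, since 70 is squarefree), x^4 - 70 is irreducible over Q. Hence [Q(α):Q] = 4.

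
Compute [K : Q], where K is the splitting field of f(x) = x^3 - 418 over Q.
[K : Q] = 6

The roots of x^3 - 418 are ∛418, ω∛418, ω^2∛418 where ω = e^(2πi/3) is a primitive cube root of unity, so K = Q(∛418, ω). Now [Q(∛418):Q] = 3 (since 418 is not a perfect cube, x^3 - 418 is irreducible) and [Q(ω):Q] = 2. Both 2 and 3 divide [K:Q], and [K:Q] ≤ 3·2 = 6, so [K:Q] = 6. (Equivalently: Q(∛418) ⊂ R but ω ∉ R, so [K : Q(∛418)] = 2.)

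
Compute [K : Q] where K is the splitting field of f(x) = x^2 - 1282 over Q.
[K : Q] = 2

f(x) = x^2 - 1282 factors as (x - √1282)(x + √1282). The splitting field is K = Q(√1282). Since 1282 is squarefree and > 1, it is not a perfect square, so x^2 - 1282 is irreducible over Q and [Q(√1282) : Q] = 2. Hence [K : Q] = 2.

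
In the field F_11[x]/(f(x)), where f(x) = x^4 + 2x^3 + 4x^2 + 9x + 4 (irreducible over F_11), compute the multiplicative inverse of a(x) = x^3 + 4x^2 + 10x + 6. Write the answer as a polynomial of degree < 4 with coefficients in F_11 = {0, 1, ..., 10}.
a(x)^(-1) ≡ 8x^3 + 5x^2 + x + 9 (mod f(x))

Since f is irreducible over F_11, F_11[x]/(f) is a field and a(x) ≠ 0 has an inverse. Apply the extended Euclidean algorithm to f(x) and a(x) in F_11[x]: f(x) = (x + 9)·a(x) + (2x^2 + x + 5);  a(x) = (6x + 10)·(2x^2 + x + 5) + (3x);  (2x^2 + x + 5) = (8x + 4)·(3x) + (5). The last nonzero remainder is the constant 5 = gcd(f, a) in F_11. Back-substituting through the division chain expresses 5 = s(x)·a(x) + t(x)·f(x) with s(x) ≡ 7x^3 + 3x^2 + 5x + 1 (mod f), so (7x^3 + 3x^2 + 5x + 1)·a(x) ≡ 5 (mod f). Multiplying by 5^(-1) ≡ 9 in F_11 gives a(x)^(-1) ≡ 9·(7x^3 + 3x^2 + 5x + 1) ≡ 8x^3 + 5x^2 + x + 9 (mod f). Check: (x^3 + 4x^2 + 10x + 6)·(8x^3 + 5x^2 + x + 9) = 8x^6 + 4x^5 + 2x^4 + x^3 + 10x^2 + 8x + 10 ≡ 1 (mod x^4 + 2x^3 + 4x^2 + 9x + 4).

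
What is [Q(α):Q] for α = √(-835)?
[Q(α):Q] = 2

[Q(α):Q] equals the degree of the minimal polynomial of α. Here α^2 = -835 and x^2 + 835 is irreducible (d = -835 is squarefree, ≠ 1, hence not a square), so deg(m_α) = 2. Thus [Q(α):Q] = 2.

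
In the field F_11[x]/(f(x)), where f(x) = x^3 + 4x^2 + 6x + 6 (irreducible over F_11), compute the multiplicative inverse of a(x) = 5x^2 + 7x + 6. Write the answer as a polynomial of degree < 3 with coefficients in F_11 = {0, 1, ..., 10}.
a(x)^(-1) ≡ 8x^2 + 8 (mod f(x))

Since f is irreducible over F_11, F_11[x]/(f) is a field and a(x) ≠ 0 has an inverse. Apply the extended Euclidean algorithm to f(x) and a(x) in F_11[x]: f(x) = (9x + 8)·a(x) + (6x + 2);  a(x) = (10x + 7)·(6x + 2) + (3). The last nonzero remainder is the constant 3 = gcd(f, a) in F_11. Back-substituting through the division chain expresses 3 = s(x)·a(x) + t(x)·f(x) with s(x) ≡ 2x^2 + 2 (mod f), so (2x^2 + 2)·a(x) ≡ 3 (mod f). Multiplying by 3^(-1) ≡ 4 in F_11 gives a(x)^(-1) ≡ 4·(2x^2 + 2) ≡ 8x^2 + 8 (mod f). Check: (5x^2 + 7x + 6)·(8x^2 + 8) = 7x^4 + x^3 + x + 4 ≡ 1 (mod x^3 + 4x^2 + 6x + 6).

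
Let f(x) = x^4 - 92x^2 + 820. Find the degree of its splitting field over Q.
[K : Q] = 4

Solving the quadratic in x^2: x^2 = (92 ± √(92^2 - 4·820))/2 = (92 ± √5184)/2 = (92 ± 72)/2, giving x^2 = 82 or x^2 = 10. So f(x) = (x^2 - 82)(x^2 - 10) and the roots of f are ±√82, ±√10. Hence the splitting field is K = Q(√82, √10). Since 82 and 10 are distinct squarefree integers > 1, their product 820 is not a perfect square, so √10 ∉ Q(√82). By the tower law [K:Q] = [Q(√82,√10):Q(√82)] · [Q(√82):Q] = 2 · 2 = 4.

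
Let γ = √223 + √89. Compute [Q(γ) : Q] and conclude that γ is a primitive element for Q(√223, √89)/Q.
[Q(γ) : Q] = 4 (equivalently, Q(γ) = Q(√223, √89))

Obviously Q(γ) ⊆ Q(√223, √89), and [Q(√223, √89):Q] = 4 (since 223, 89 are distinct squarefree integers > 1 with 19847 not a perfect square). To show equality we compute the minimal polynomial of γ. From γ = √223 + √89: γ^2 = 223 + 2√(19847) + 89 = 312 + 2√(19847), so γ^2 - 312 = 2√(19847); squaring, (γ^2 - 312)^2 = 4·19847, i.e. γ^4 - 624γ^2 + 97344 - 79388 = 0, i.e. γ^4 - 624γ^2 + 17956 = 0. So γ is a root of x^4 - 624x^2 + 17956. This polynomial is irreducible over Q: it has no rational root (each ±√223 ± √89 is irrational), and any factorization into two quadratics over Q would force √(19847) ∈ Q (pairing opposite roots) or √223, √89 ∈ Q (other pairings), all impossible. Hence [Q(γ):Q] = 4 = [Q(√223, √89):Q], so Q(γ) = Q(√223, √89).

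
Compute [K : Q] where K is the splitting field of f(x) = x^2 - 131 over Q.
[K : Q] = 2

f(x) = x^2 - 131 factors as (x - √131)(x + √131). The splitting field is K = Q(√131). Since 131 is squarefree and > 1, it is not a perfect square, so x^2 - 131 is irreducible over Q and [Q(√131) : Q] = 2. Hence [K : Q] = 2.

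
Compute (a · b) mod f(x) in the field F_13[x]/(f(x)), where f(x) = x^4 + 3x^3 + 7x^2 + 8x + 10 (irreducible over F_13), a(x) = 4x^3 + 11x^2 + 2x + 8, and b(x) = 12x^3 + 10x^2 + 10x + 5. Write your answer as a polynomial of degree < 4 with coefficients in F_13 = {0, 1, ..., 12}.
a · b ≡ x^3 + 3x^2 + 10x + 4 (mod f(x))

Multiply in F_13[x]: a(x)·b(x) = (4x^3 + 11x^2 + 2x + 8)·(12x^3 + 10x^2 + 10x + 5) = 9x^6 + 3x^5 + 5x^4 + 12x^3 + 12x^2 + 12x + 1. This has degree ≥ 4, so divide by f(x) over F_13: 9x^6 + 3x^5 + 5x^4 + 12x^3 + 12x^2 + 12x + 1 = (9x^2 + 2x + 1)·(x^4 + 3x^3 + 7x^2 + 8x + 10) + (x^3 + 3x^2 + 10x + 4). Hence a·b ≡ x^3 + 3x^2 + 10x + 4 (mod f). (F_13[x]/(f) is a field with 13^4 = 28561 elements since f is irreducible of degree 4.)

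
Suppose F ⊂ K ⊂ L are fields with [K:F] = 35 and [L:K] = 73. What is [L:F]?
[L:F] = 2555

The tower law says that for any tower of field extensions F ⊂ K ⊂ L with finite degrees, [L:F] = [L:K] · [K:F]. Here this gives [L:F] = 73 · 35 = 2555.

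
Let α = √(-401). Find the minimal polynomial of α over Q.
m_α(x) = x^2 + 401

α satisfies α^2 + 401 = 0, so x^2 + 401 annihilates α. Since d = -401 is squarefree and ≠ 1, it is not a perfect square in Q, so x^2 + 401 has no rational root and is therefore irreducible over Q (a degree-2 polynomial over a field is irreducible iff it has no root). Hence m_α(x) = x^2 + 401.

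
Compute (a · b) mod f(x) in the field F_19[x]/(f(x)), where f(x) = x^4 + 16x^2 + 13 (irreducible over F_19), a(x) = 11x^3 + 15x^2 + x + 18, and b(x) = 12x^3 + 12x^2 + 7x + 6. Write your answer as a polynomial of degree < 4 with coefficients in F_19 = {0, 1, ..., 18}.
a · b ≡ 5x^3 + 3x^2 + 9x + 13 (mod f(x))

Multiply in F_19[x]: a(x)·b(x) = (11x^3 + 15x^2 + x + 18)·(12x^3 + 12x^2 + 7x + 6) = 18x^6 + 8x^5 + 3x^4 + 9x^2 + 18x + 13. This has degree ≥ 4, so divide by f(x) over F_19: 18x^6 + 8x^5 + 3x^4 + 9x^2 + 18x + 13 = (18x^2 + 8x)·(x^4 + 16x^2 + 13) + (5x^3 + 3x^2 + 9x + 13). Hence a·b ≡ 5x^3 + 3x^2 + 9x + 13 (mod f). (F_19[x]/(f) is a field with 19^4 = 130321 elements since f is irreducible of degree 4.)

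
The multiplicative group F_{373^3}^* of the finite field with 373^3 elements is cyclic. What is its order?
|F_{373^3}^*| = 51895116

F_{373^3} has 373^3 = 51895117 elements; its multiplicative group consists of all nonzero elements, so |F_{373^3}^*| = 51895117 - 1 = 51895116. (It is cyclic since any finite subgroup of the multiplicative group of a field is cyclic.)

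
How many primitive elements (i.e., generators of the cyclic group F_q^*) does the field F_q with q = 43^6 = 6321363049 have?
There are φ(6321363048) = 1502323200 primitive elements

F_q^* is cyclic of order q - 1 = 6321363048. A cyclic group of order m has exactly φ(m) generators. Here m = 6321363048 = 2^3 · 3^2 · 7 · 11 · 13 · 139 · 631, so the number of primitive elements is φ(6321363048) = 1502323200.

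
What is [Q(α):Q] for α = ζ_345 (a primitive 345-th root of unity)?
[Q(α):Q] = 176

The minimal polynomial of ζ_345 over Q is the 345-th cyclotomic polynomial Φ_345(x), which is irreducible over Q and has degree φ(345) = 176. Hence [Q(α):Q] = φ(345) = 176.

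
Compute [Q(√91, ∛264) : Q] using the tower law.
[Q(√91, ∛264) : Q] = 6

Let L = Q(√91, ∛264). Since Q(√91) ⊂ L and [Q(√91):Q] = 2, the tower law gives 2 | [L:Q]. Likewise Q(∛264) ⊂ L with [Q(∛264):Q] = 3 (because 264 is not a perfect cube), so 3 | [L:Q]. As gcd(2,3) = 1, [L:Q] is divisible by 6. Conversely L is generated over Q by √91 and ∛264, so [L:Q] ≤ 2·3 = 6. Therefore [Q(√91, ∛264) : Q] = 6.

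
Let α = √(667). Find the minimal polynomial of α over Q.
m_α(x) = x^2 - 667

α satisfies α^2 - 667 = 0, so x^2 - 667 annihilates α. Since d = 667 is squarefree and ≠ 1, it is not a perfect square in Q, so x^2 - 667 has no rational root and is therefore irreducible over Q (a degree-2 polynomial over a field is irreducible iff it has no root). Hence m_α(x) = x^2 - 667.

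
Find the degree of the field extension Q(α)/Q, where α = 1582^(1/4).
[Q(α):Q] = 4

α is a root of x^4 - 1582. By Eisenstein's criterion at the prime p = 2 (which divides the constant term 1582 but p^2 = 4 does not, since 1582 is squarefree), x^4 - 1582 is irreducible over Q. Hence [Q(α):Q] = 4.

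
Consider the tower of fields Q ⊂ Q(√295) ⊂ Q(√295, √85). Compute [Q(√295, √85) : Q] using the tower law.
[Q(√295, √85) : Q] = 4

[Q(√295):Q] = 2 (min poly x^2 - 295, irreducible since 295 is squarefree > 1). For the top step, suppose √85 ∈ Q(√295), say √85 = c + d√295 with c, d ∈ Q. Squaring: 85 = c^2 + 295d^2 + 2cd√295. Since √295 ∉ Q this forces 2cd = 0. If d = 0 then √85 = c ∈ Q, contradicting 85 squarefree > 1. If c = 0 then 85 = 295d^2, so 295·85 = (295d)^2 is a perfect square in Q — but 295·85 = 25075 is not a perfect square (since 295 and 85 are distinct squarefree integers). Contradiction. Hence √85 ∉ Q(√295), so x^2 - 85 stays irreducible over Q(√295) and [Q(√295, √85) : Q(√295)] = 2. By the tower law, [Q(√295, √85) : Q] = 2 · 2 = 4.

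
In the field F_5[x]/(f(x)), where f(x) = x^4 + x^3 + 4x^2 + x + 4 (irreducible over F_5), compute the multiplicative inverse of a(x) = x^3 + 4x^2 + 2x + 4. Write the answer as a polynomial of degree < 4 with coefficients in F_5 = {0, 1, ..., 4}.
a(x)^(-1) ≡ 2x^3 + 4x^2 + 3x + 4 (mod f(x))

Since f is irreducible over F_5, F_5[x]/(f) is a field and a(x) ≠ 0 has an inverse. Apply the extended Euclidean algorithm to f(x) and a(x) in F_5[x]: f(x) = (x + 2)·a(x) + (4x^2 + 3x + 1);  a(x) = (4x + 3)·(4x^2 + 3x + 1) + (4x + 1);  (4x^2 + 3x + 1) = (x + 3)·(4x + 1) + (3). The last nonzero remainder is the constant 3 = gcd(f, a) in F_5. Back-substituting through the division chain expresses 3 = s(x)·a(x) + t(x)·f(x) with s(x) ≡ x^3 + 2x^2 + 4x + 2 (mod f), so (x^3 + 2x^2 + 4x + 2)·a(x) ≡ 3 (mod f). Multiplying by 3^(-1) ≡ 2 in F_5 gives a(x)^(-1) ≡ 2·(x^3 + 2x^2 + 4x + 2) ≡ 2x^3 + 4x^2 + 3x + 4 (mod f). Check: (x^3 + 4x^2 + 2x + 4)·(2x^3 + 4x^2 + 3x + 4) = 2x^6 + 2x^5 + 3x^4 + 2x^3 + 3x^2 + 1 ≡ 1 (mod x^4 + x^3 + 4x^2 + x + 4).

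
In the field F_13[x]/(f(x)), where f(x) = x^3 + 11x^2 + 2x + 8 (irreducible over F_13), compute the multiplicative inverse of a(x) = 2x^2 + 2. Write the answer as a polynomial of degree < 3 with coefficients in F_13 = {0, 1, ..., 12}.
a(x)^(-1) ≡ 2x^2 + 2x + 3 (mod f(x))

Since f is irreducible over F_13, F_13[x]/(f) is a field and a(x) ≠ 0 has an inverse. Apply the extended Euclidean algorithm to f(x) and a(x) in F_13[x]: f(x) = (7x + 12)·a(x) + (x + 10);  a(x) = (2x + 6)·(x + 10) + (7). The last nonzero remainder is the constant 7 = gcd(f, a) in F_13. Back-substituting through the division chain expresses 7 = s(x)·a(x) + t(x)·f(x) with s(x) ≡ x^2 + x + 8 (mod f), so (x^2 + x + 8)·a(x) ≡ 7 (mod f). Multiplying by 7^(-1) ≡ 2 in F_13 gives a(x)^(-1) ≡ 2·(x^2 + x + 8) ≡ 2x^2 + 2x + 3 (mod f). Check: (2x^2 + 2)·(2x^2 + 2x + 3) = 4x^4 + 4x^3 + 10x^2 + 4x + 6 ≡ 1 (mod x^3 + 11x^2 + 2x + 8).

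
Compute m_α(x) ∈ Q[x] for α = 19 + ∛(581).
m_α(x) = x^3 - 57x^2 + 1083x - 7440

Set β = α - 19 = ∛(581), so β^3 = 581. Then (α - 19)^3 - 581 = 0, i.e. α is a root of g(x) = (x - 19)^3 - 581 = x^3 - 57x^2 + 1083x - 7440. Since g(x) = h(x - 19) where h(x) = x^3 - 581, and h is irreducible over Q (because 581 is not a perfect cube, so h has no rational root, and a monic cubic with no rational root is irreducible), g is also irreducible (irreducibility is preserved under the substitution x → x - 19). Hence m_α(x) = x^3 - 57x^2 + 1083x - 7440.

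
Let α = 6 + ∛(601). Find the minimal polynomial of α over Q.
m_α(x) = x^3 - 18x^2 + 108x - 817

Set β = α - 6 = ∛(601), so β^3 = 601. Then (α - 6)^3 - 601 = 0, i.e. α is a root of g(x) = (x - 6)^3 - 601 = x^3 - 18x^2 + 108x - 817. Since g(x) = h(x - 6) where h(x) = x^3 - 601, and h is irreducible over Q (because 601 is not a perfect cube, so h has no rational root, and a monic cubic with no rational root is irreducible), g is also irreducible (irreducibility is preserved under the substitution x → x - 6). Hence m_α(x) = x^3 - 18x^2 + 108x - 817.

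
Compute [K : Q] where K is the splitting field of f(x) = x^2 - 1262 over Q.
[K : Q] = 2

f(x) = x^2 - 1262 factors as (x - √1262)(x + √1262). The splitting field is K = Q(√1262). Since 1262 is squarefree and > 1, it is not a perfect square, so x^2 - 1262 is irreducible over Q and [Q(√1262) : Q] = 2. Hence [K : Q] = 2.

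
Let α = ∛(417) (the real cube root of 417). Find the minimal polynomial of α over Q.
m_α(x) = x^3 - 417

α satisfies α^3 = 417, so x^3 - 417 annihilates α. By the rational root test, a rational root p/q (in lowest terms) of x^3 - 417 would satisfy p^3 = 417 q^3, forcing q = 1 and p^3 = 417; but 417 is not a perfect cube, contradiction. A monic cubic over Q with no rational root is irreducible (any nontrivial factorization would include a linear factor). Hence x^3 - 417 is the minimal polynomial of α, and in particular [Q(α):Q] = 3.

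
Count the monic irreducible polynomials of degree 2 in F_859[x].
There are 368511 monic irreducible polynomials of degree 2 over F_859

Each element of F_{859^2} that lies in no proper subfield is a root of exactly one monic irreducible of degree 2 over F_859, and each such polynomial has 2 distinct roots in F_{859^2}. By Möbius inversion the count is N_859(2) = (1/2) Σ_{d|2} μ(2/d) · 859^d = (1/2)(μ(2)·859^1 + μ(1)·859^2) = 737022/2 = 368511.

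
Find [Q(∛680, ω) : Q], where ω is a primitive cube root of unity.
[Q(∛680, ω) : Q] = 6

[Q(∛680):Q] = 3 (min poly x^3 - 680, irreducible since 680 is not a perfect cube). [Q(ω):Q] = 2 (min poly x^2 + x + 1). Since Q(∛680) ⊂ R and ω ∉ R, we have ω ∉ Q(∛680), so x^2 + x + 1 remains irreducible over Q(∛680) and [Q(∛680, ω) : Q(∛680)] = 2. By the tower law, [Q(∛680, ω) : Q] = 3 · 2 = 6. (In fact Q(∛680, ω) is the splitting field of x^3 - 680 over Q.)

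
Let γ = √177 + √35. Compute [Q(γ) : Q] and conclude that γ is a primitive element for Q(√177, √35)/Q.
[Q(γ) : Q] = 4 (equivalently, Q(γ) = Q(√177, √35))

Obviously Q(γ) ⊆ Q(√177, √35), and [Q(√177, √35):Q] = 4 (since 177, 35 are distinct squarefree integers > 1 with 6195 not a perfect square). To show equality we compute the minimal polynomial of γ. From γ = √177 + √35: γ^2 = 177 + 2√(6195) + 35 = 212 + 2√(6195), so γ^2 - 212 = 2√(6195); squaring, (γ^2 - 212)^2 = 4·6195, i.e. γ^4 - 424γ^2 + 44944 - 24780 = 0, i.e. γ^4 - 424γ^2 + 20164 = 0. So γ is a root of x^4 - 424x^2 + 20164. This polynomial is irreducible over Q: it has no rational root (each ±√177 ± √35 is irrational), and any factorization into two quadratics over Q would force √(6195) ∈ Q (pairing opposite roots) or √177, √35 ∈ Q (other pairings), all impossible. Hence [Q(γ):Q] = 4 = [Q(√177, √35):Q], so Q(γ) = Q(√177, √35).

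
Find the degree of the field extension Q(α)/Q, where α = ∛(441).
[Q(α):Q] = 3

The minimal polynomial of α is x^3 - 441, irreducible over Q since 441 is not a perfect cube (so x^3 - 441 has no rational root). Hence [Q(α):Q] = deg(m_α) = 3.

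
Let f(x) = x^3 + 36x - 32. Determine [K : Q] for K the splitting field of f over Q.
[K : Q] = 6

By the rational root test, any rational root of the monic integer polynomial f(x) = x^3 + 36x - 32 must be an integer dividing the constant term -32, i.e. one of ±{1, 2, 4, 8, 16, 32}. Evaluating: f(1) = 5, f(-1) = -69, f(2) = 48, f(-2) = -112, f(4) = 176, f(-4) = -240, f(8) = 768, f(-8) = -832, f(16) = 4640, f(-16) = -4704, f(32) = 33888, f(-32) = -33952; none is 0, so f has no rational root and is therefore irreducible over Q (a cubic with no linear factor over a field is irreducible). For an irreducible cubic, the Galois group is A_3 or S_3 according as the discriminant disc(f) = -4a^3 - 27b^2 = -4·(36)^3 - 27·(-32)^2 = -214272 is or is not a square in Q. Here disc(f) = -214272 is not a perfect square in Q, so the Galois group of f over Q is not contained in A_3 and must be all of S_3. The splitting field has degree |S_3| = 6 over Q, so [K : Q] = 6.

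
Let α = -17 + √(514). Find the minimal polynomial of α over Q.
m_α(x) = x^2 + 34x - 225

From α + 17 = √(514), squaring gives (α + 17)^2 = 514, i.e. α^2 + 34α + 289 = 514, so α^2 + 34α - 225 = 0. The discriminant of x^2 + 34x - 225 is (34)^2 - 4·(-225) = 1156 + 900 = 2056, and 4·(514) is not a perfect square in Q since 514 is squarefree and ≠ 1. Hence x^2 + 34x - 225 is irreducible over Q and is the minimal polynomial of α.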